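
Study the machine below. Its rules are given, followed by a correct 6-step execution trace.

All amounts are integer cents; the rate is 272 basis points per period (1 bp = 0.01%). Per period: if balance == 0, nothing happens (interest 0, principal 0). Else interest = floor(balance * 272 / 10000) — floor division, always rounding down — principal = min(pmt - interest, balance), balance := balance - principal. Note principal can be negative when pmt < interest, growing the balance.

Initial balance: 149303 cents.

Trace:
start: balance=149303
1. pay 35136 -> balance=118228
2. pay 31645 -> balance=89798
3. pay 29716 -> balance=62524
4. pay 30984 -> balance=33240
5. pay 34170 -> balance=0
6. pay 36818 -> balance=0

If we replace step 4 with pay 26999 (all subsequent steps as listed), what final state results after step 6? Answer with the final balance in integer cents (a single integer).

0

(re-executing from step 4 with the substitution; state before step 4: balance=62524)
4. pay 26999 -> balance=37225
5. pay 34170 -> balance=4067
6. pay 36818 -> balance=0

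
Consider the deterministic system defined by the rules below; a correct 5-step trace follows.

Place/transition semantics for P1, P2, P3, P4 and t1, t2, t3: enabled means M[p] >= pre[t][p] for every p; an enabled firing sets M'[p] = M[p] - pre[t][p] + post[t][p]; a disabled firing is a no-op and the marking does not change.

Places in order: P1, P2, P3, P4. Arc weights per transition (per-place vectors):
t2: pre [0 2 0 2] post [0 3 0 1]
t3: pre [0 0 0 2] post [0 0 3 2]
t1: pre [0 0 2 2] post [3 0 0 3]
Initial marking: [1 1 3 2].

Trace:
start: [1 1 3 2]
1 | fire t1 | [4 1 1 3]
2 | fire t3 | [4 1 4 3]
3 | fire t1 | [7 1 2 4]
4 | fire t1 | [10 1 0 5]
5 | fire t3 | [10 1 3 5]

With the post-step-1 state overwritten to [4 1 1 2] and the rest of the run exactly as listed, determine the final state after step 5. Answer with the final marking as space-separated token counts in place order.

state after step 1 := [4 1 1 2]
2 | fire t3 | [4 1 4 2]
3 | fire t1 | [7 1 2 3]
4 | fire t1 | [10 1 0 4]
5 | fire t3 | [10 1 3 4]

10 1 3 4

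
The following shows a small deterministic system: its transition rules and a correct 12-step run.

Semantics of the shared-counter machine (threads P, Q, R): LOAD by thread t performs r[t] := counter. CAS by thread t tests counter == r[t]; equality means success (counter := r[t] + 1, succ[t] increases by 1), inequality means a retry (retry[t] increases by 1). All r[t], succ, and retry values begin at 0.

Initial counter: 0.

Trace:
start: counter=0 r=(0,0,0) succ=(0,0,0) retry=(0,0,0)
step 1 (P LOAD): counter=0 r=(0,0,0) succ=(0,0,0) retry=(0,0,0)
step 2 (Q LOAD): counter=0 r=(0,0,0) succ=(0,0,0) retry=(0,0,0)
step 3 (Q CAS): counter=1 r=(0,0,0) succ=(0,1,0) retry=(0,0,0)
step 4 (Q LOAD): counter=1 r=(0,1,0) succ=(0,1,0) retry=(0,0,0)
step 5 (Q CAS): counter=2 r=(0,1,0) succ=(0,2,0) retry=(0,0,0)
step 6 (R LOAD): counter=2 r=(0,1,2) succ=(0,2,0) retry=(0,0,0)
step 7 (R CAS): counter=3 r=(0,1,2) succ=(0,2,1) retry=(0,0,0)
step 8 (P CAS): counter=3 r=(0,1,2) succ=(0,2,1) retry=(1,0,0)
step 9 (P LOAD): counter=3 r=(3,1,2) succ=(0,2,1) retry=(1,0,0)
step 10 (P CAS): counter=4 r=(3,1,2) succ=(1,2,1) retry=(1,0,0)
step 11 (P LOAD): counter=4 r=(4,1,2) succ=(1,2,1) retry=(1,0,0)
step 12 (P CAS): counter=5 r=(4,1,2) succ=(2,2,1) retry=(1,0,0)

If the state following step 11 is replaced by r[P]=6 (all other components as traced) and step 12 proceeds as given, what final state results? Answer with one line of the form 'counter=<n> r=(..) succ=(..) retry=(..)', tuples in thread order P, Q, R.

state after step 11 := counter=4 r=(6,1,2) succ=(1,2,1) retry=(1,0,0)
step 12 (P CAS): counter=4 r=(6,1,2) succ=(1,2,1) retry=(2,0,0)

counter=4 r=(6,1,2) succ=(1,2,1) retry=(2,0,0)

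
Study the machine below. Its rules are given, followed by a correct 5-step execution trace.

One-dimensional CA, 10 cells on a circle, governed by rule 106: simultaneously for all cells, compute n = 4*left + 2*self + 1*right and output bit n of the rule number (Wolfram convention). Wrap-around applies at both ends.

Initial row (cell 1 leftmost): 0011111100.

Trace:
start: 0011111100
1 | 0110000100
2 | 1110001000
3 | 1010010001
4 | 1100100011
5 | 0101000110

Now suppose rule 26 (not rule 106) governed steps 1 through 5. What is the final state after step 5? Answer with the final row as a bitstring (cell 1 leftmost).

0110101100

(re-executing steps 1..5 under rule 26; state before step 1: 0011111100)
1 | 0110000010
2 | 1101000101
3 | 0000101001
4 | 1001000110
5 | 0110101100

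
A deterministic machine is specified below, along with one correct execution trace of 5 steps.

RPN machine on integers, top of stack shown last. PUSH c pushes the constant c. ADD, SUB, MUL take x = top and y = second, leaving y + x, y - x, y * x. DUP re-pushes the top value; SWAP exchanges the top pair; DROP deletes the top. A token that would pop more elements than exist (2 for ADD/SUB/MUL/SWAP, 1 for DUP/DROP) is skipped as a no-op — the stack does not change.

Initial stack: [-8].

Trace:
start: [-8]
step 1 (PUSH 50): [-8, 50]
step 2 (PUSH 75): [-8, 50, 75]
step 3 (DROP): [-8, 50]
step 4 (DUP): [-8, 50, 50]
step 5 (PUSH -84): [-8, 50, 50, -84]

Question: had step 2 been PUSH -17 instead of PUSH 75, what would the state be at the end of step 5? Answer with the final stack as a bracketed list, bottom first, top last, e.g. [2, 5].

(re-executing from step 2 with the substitution; state before step 2: [-8, 50])
step 2 (PUSH -17): [-8, 50, -17]
step 3 (DROP): [-8, 50]
step 4 (DUP): [-8, 50, 50]
step 5 (PUSH -84): [-8, 50, 50, -84]

[-8, 50, 50, -84]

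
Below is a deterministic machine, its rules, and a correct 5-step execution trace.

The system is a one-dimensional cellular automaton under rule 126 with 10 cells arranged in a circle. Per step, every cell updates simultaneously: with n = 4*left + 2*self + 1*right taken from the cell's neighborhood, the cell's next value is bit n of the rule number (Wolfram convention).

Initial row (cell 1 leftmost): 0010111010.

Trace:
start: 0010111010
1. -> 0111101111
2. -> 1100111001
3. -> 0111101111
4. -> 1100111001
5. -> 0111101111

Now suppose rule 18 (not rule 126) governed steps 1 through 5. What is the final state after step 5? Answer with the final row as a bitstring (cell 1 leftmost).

(re-executing steps 1..5 under rule 18; state before step 1: 0010111010)
1. -> 0100000001
2. -> 0010000010
3. -> 0101000101
4. -> 0000101000
5. -> 0001000100

0001000100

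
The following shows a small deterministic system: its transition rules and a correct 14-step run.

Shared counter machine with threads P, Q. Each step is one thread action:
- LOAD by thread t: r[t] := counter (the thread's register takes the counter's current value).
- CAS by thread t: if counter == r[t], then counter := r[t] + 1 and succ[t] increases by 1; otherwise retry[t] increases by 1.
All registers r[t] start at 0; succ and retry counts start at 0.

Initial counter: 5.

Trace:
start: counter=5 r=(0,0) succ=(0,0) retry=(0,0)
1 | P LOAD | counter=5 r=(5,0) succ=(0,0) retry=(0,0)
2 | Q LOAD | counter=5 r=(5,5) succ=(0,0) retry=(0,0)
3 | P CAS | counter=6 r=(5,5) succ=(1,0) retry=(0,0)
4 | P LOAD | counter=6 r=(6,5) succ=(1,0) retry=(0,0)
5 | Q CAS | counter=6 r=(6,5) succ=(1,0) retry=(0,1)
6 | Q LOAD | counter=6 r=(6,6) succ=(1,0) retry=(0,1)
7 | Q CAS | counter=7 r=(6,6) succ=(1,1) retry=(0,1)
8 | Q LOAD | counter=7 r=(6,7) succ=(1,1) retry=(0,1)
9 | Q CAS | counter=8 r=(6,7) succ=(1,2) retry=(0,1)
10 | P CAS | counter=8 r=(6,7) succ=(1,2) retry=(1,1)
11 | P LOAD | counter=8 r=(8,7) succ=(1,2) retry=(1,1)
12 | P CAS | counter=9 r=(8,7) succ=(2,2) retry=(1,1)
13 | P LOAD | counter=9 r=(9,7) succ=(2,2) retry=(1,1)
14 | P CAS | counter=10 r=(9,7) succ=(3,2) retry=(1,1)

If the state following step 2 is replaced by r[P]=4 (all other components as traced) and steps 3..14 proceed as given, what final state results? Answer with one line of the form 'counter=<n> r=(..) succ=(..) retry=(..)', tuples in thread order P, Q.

state after step 2 := counter=5 r=(4,5) succ=(0,0) retry=(0,0)
3 | P CAS | counter=5 r=(4,5) succ=(0,0) retry=(1,0)
4 | P LOAD | counter=5 r=(5,5) succ=(0,0) retry=(1,0)
5 | Q CAS | counter=6 r=(5,5) succ=(0,1) retry=(1,0)
6 | Q LOAD | counter=6 r=(5,6) succ=(0,1) retry=(1,0)
7 | Q CAS | counter=7 r=(5,6) succ=(0,2) retry=(1,0)
8 | Q LOAD | counter=7 r=(5,7) succ=(0,2) retry=(1,0)
9 | Q CAS | counter=8 r=(5,7) succ=(0,3) retry=(1,0)
10 | P CAS | counter=8 r=(5,7) succ=(0,3) retry=(2,0)
11 | P LOAD | counter=8 r=(8,7) succ=(0,3) retry=(2,0)
12 | P CAS | counter=9 r=(8,7) succ=(1,3) retry=(2,0)
13 | P LOAD | counter=9 r=(9,7) succ=(1,3) retry=(2,0)
14 | P CAS | counter=10 r=(9,7) succ=(2,3) retry=(2,0)

counter=10 r=(9,7) succ=(2,3) retry=(2,0)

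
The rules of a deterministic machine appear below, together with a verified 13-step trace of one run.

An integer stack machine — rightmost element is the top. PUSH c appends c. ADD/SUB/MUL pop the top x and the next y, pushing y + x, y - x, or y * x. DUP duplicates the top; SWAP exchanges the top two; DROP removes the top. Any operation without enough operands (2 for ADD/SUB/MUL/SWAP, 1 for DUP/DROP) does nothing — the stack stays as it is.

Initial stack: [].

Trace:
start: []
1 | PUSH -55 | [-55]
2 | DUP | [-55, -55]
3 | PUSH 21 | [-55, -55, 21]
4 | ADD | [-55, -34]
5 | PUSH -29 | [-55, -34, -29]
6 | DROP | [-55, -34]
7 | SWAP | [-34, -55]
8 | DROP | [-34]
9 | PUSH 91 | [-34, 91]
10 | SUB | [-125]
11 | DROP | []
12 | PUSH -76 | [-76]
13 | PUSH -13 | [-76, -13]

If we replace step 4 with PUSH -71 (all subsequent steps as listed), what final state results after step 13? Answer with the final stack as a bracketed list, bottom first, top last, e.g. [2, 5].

(re-executing from step 4 with the substitution; state before step 4: [-55, -55, 21])
4 | PUSH -71 | [-55, -55, 21, -71]
5 | PUSH -29 | [-55, -55, 21, -71, -29]
6 | DROP | [-55, -55, 21, -71]
7 | SWAP | [-55, -55, -71, 21]
8 | DROP | [-55, -55, -71]
9 | PUSH 91 | [-55, -55, -71, 91]
10 | SUB | [-55, -55, -162]
11 | DROP | [-55, -55]
12 | PUSH -76 | [-55, -55, -76]
13 | PUSH -13 | [-55, -55, -76, -13]

[-55, -55, -76, -13]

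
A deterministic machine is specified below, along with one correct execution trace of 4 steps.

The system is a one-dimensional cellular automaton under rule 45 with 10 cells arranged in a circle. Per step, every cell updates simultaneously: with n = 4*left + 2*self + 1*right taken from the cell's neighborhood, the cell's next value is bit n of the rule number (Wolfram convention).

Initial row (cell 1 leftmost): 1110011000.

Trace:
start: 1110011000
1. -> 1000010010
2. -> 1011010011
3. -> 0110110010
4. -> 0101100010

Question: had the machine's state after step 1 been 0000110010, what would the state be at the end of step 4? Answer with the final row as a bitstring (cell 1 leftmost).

0001011110

state after step 1 := 0000110010
2. -> 1110100010
3. -> 1001101011
4. -> 0001011110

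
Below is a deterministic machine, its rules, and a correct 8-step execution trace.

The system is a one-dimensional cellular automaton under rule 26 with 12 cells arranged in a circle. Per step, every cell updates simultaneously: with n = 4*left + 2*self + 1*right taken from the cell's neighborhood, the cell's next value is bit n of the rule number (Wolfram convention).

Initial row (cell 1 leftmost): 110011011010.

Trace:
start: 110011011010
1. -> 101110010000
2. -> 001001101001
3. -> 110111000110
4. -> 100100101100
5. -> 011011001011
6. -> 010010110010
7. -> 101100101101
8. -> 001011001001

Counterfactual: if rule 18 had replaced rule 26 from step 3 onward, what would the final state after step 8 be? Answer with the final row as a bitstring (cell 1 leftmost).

(re-executing steps 3..8 under rule 18; state before step 3: 001001101001)
3. -> 110110000110
4. -> 000001001000
5. -> 000010110100
6. -> 000100000010
7. -> 001010000101
8. -> 110001001000

110001001000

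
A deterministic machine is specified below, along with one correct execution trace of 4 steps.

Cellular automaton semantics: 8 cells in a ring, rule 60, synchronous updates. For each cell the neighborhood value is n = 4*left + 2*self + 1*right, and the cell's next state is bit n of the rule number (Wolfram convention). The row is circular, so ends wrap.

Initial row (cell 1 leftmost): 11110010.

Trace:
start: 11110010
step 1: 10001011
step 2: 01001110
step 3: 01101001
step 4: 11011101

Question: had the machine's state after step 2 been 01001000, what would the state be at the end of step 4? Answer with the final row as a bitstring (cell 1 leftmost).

01011010

state after step 2 := 01001000
step 3: 01101100
step 4: 01011010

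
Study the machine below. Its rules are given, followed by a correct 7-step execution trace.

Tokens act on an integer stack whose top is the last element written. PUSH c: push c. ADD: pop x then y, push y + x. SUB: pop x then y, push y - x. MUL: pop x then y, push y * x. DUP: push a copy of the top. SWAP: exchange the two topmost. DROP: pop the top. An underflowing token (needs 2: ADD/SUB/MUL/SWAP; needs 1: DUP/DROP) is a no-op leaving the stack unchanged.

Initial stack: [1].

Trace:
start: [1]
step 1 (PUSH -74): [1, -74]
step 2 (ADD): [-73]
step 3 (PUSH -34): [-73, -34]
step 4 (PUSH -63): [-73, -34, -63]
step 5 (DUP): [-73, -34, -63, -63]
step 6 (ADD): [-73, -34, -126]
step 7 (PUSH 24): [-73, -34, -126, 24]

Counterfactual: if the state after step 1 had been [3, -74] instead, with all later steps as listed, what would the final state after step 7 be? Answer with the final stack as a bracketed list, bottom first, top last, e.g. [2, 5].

state after step 1 := [3, -74]
step 2 (ADD): [-71]
step 3 (PUSH -34): [-71, -34]
step 4 (PUSH -63): [-71, -34, -63]
step 5 (DUP): [-71, -34, -63, -63]
step 6 (ADD): [-71, -34, -126]
step 7 (PUSH 24): [-71, -34, -126, 24]

[-71, -34, -126, 24]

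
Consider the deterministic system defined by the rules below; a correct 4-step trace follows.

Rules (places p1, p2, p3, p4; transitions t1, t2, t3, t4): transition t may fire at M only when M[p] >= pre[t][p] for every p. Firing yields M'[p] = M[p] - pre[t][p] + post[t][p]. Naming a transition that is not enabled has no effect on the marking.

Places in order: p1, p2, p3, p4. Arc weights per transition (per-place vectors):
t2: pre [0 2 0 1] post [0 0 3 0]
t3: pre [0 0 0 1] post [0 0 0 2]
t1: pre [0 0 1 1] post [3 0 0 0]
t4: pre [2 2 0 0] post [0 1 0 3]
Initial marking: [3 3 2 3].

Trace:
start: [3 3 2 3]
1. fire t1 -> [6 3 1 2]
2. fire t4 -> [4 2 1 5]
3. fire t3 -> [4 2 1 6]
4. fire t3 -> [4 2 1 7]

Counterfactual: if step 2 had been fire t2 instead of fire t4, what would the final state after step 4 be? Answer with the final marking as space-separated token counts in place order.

(re-executing from step 2 with the substitution; state before step 2: [6 3 1 2])
2. fire t2 -> [6 1 4 1]
3. fire t3 -> [6 1 4 2]
4. fire t3 -> [6 1 4 3]

6 1 4 3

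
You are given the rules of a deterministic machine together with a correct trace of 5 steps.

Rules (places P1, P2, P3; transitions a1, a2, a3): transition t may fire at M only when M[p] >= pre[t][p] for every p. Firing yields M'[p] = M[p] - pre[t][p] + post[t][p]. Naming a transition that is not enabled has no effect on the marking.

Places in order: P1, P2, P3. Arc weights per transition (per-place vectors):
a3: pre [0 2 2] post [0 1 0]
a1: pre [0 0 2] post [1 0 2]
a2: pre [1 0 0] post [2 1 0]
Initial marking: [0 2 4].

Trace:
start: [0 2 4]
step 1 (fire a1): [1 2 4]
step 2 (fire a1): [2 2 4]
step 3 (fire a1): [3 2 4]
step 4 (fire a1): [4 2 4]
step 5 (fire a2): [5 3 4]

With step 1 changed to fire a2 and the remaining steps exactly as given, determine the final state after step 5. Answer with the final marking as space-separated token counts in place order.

(re-executing from step 1 with the substitution; state before step 1: [0 2 4])
step 1 (fire a2): [0 2 4]
step 2 (fire a1): [1 2 4]
step 3 (fire a1): [2 2 4]
step 4 (fire a1): [3 2 4]
step 5 (fire a2): [4 3 4]

4 3 4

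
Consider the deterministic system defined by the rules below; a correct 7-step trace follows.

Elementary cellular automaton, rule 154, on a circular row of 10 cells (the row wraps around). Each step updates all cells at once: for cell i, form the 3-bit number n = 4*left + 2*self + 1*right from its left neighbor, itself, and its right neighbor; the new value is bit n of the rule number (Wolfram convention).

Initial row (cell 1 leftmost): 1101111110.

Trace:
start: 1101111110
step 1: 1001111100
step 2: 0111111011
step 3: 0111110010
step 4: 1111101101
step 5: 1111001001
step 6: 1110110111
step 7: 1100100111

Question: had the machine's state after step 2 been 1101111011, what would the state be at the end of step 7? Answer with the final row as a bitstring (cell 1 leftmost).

state after step 2 := 1101111011
step 3: 1001110011
step 4: 0111101111
step 5: 0111001110
step 6: 1110111101
step 7: 1100111001

1100111001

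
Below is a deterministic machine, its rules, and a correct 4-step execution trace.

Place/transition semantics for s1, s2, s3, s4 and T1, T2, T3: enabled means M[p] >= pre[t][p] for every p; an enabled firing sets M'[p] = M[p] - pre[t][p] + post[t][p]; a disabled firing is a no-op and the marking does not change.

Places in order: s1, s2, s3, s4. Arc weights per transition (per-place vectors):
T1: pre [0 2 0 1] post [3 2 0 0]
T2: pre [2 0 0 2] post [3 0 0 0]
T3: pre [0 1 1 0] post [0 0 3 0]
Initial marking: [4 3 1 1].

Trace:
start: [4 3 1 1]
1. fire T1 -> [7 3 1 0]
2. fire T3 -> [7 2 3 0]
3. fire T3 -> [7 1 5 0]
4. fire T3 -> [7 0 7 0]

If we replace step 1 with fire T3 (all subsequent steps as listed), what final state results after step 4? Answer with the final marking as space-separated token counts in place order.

4 0 7 1

(re-executing from step 1 with the substitution; state before step 1: [4 3 1 1])
1. fire T3 -> [4 2 3 1]
2. fire T3 -> [4 1 5 1]
3. fire T3 -> [4 0 7 1]
4. fire T3 -> [4 0 7 1]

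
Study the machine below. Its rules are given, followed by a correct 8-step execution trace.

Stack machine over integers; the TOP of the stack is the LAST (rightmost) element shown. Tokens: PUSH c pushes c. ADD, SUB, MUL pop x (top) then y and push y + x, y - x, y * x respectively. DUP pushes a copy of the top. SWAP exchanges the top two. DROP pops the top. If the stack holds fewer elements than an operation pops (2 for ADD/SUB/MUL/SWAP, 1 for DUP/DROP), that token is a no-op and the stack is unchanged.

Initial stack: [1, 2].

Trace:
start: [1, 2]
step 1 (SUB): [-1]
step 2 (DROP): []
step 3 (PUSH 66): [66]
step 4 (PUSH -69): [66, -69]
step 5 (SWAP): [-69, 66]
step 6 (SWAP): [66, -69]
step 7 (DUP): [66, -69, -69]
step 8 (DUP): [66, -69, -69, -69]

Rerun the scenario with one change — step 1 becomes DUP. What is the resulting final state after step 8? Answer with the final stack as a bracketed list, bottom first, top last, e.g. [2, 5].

(re-executing from step 1 with the substitution; state before step 1: [1, 2])
step 1 (DUP): [1, 2, 2]
step 2 (DROP): [1, 2]
step 3 (PUSH 66): [1, 2, 66]
step 4 (PUSH -69): [1, 2, 66, -69]
step 5 (SWAP): [1, 2, -69, 66]
step 6 (SWAP): [1, 2, 66, -69]
step 7 (DUP): [1, 2, 66, -69, -69]
step 8 (DUP): [1, 2, 66, -69, -69, -69]

[1, 2, 66, -69, -69, -69]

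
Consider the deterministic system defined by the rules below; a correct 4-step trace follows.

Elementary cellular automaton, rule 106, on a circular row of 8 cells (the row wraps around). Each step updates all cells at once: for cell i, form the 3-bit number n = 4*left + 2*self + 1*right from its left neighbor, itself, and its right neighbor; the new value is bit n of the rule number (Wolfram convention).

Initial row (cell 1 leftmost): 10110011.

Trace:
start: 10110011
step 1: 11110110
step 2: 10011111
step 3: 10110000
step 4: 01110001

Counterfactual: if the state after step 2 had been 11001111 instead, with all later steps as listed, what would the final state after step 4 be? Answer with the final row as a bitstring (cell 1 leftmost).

state after step 2 := 11001111
step 3: 01011000
step 4: 10111000

10111000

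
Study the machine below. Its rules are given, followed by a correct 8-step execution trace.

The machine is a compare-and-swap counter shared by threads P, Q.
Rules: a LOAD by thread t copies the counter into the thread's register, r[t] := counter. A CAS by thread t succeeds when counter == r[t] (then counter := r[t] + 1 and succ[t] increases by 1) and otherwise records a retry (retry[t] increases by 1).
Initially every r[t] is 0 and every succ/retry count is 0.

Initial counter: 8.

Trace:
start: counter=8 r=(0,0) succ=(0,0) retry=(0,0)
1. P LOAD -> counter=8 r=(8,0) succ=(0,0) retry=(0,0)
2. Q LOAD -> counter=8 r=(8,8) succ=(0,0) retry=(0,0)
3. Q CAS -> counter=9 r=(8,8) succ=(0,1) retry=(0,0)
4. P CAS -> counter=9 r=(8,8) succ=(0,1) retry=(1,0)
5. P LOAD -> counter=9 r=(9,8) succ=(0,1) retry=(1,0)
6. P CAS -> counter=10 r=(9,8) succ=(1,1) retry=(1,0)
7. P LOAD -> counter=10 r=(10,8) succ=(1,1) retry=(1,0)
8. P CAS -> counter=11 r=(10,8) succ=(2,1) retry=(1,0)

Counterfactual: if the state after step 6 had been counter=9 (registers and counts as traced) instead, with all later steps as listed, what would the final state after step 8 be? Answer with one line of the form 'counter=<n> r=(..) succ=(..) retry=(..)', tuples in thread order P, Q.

counter=10 r=(9,8) succ=(2,1) retry=(1,0)

state after step 6 := counter=9 r=(9,8) succ=(1,1) retry=(1,0)
7. P LOAD -> counter=9 r=(9,8) succ=(1,1) retry=(1,0)
8. P CAS -> counter=10 r=(9,8) succ=(2,1) retry=(1,0)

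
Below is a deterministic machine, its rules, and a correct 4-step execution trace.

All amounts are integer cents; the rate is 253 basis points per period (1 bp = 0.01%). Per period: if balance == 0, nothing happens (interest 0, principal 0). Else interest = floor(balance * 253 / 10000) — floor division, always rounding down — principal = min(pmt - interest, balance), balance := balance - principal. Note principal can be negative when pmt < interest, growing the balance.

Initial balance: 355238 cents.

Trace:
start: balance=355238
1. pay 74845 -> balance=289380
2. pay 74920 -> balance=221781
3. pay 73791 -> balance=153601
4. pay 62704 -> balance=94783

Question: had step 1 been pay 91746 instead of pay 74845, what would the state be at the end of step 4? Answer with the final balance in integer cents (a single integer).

76565

(re-executing from step 1 with the substitution; state before step 1: balance=355238)
1. pay 91746 -> balance=272479
2. pay 74920 -> balance=204452
3. pay 73791 -> balance=135833
4. pay 62704 -> balance=76565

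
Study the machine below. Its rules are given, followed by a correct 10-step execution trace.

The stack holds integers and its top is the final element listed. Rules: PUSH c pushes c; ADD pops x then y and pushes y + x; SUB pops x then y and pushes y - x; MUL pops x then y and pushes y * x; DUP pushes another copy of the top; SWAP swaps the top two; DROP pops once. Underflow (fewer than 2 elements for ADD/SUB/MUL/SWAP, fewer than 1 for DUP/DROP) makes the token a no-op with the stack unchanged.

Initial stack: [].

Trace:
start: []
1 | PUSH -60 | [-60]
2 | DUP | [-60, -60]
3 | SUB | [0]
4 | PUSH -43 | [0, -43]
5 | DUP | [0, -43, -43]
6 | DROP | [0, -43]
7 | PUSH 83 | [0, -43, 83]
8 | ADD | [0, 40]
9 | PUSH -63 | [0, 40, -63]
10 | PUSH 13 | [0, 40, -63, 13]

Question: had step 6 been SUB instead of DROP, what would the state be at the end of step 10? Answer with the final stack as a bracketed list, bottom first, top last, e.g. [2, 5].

[0, 83, -63, 13]

(re-executing from step 6 with the substitution; state before step 6: [0, -43, -43])
6 | SUB | [0, 0]
7 | PUSH 83 | [0, 0, 83]
8 | ADD | [0, 83]
9 | PUSH -63 | [0, 83, -63]
10 | PUSH 13 | [0, 83, -63, 13]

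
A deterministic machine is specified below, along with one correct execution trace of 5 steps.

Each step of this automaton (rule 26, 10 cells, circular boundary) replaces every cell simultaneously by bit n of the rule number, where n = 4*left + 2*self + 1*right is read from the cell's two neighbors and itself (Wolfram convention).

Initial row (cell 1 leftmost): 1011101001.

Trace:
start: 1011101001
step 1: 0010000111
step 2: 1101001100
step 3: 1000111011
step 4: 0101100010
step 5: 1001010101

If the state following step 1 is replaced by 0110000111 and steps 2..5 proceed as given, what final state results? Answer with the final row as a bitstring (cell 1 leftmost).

1001010000

state after step 1 := 0110000111
step 2: 0101001100
step 3: 1000111010
step 4: 0101100000
step 5: 1001010000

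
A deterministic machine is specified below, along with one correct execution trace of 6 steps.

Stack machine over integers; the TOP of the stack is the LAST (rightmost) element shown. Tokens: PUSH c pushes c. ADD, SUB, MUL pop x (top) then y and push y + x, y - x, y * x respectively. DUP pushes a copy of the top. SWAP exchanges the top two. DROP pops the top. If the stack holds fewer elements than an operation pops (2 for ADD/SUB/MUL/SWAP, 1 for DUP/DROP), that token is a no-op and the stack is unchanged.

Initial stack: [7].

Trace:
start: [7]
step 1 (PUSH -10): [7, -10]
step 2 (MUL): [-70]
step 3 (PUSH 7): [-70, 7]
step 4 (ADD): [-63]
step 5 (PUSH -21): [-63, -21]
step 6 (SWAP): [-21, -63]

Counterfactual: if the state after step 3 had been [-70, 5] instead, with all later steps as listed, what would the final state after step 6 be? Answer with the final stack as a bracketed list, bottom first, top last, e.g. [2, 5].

[-21, -65]

state after step 3 := [-70, 5]
step 4 (ADD): [-65]
step 5 (PUSH -21): [-65, -21]
step 6 (SWAP): [-21, -65]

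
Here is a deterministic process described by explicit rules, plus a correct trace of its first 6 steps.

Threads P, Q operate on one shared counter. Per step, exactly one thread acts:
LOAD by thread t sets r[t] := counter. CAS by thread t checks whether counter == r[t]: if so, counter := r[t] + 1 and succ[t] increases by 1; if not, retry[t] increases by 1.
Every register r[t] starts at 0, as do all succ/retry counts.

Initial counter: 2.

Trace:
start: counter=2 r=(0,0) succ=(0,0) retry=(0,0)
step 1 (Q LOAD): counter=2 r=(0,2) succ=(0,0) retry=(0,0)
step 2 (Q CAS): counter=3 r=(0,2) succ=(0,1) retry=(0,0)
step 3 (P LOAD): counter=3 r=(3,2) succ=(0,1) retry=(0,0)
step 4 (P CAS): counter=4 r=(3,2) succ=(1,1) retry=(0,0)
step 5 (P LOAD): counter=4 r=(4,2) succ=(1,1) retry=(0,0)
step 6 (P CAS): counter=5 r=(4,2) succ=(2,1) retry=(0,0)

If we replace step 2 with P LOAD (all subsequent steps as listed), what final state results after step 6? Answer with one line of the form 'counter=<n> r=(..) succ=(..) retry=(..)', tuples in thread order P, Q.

(re-executing from step 2 with the substitution; state before step 2: counter=2 r=(0,2) succ=(0,0) retry=(0,0))
step 2 (P LOAD): counter=2 r=(2,2) succ=(0,0) retry=(0,0)
step 3 (P LOAD): counter=2 r=(2,2) succ=(0,0) retry=(0,0)
step 4 (P CAS): counter=3 r=(2,2) succ=(1,0) retry=(0,0)
step 5 (P LOAD): counter=3 r=(3,2) succ=(1,0) retry=(0,0)
step 6 (P CAS): counter=4 r=(3,2) succ=(2,0) retry=(0,0)

counter=4 r=(3,2) succ=(2,0) retry=(0,0)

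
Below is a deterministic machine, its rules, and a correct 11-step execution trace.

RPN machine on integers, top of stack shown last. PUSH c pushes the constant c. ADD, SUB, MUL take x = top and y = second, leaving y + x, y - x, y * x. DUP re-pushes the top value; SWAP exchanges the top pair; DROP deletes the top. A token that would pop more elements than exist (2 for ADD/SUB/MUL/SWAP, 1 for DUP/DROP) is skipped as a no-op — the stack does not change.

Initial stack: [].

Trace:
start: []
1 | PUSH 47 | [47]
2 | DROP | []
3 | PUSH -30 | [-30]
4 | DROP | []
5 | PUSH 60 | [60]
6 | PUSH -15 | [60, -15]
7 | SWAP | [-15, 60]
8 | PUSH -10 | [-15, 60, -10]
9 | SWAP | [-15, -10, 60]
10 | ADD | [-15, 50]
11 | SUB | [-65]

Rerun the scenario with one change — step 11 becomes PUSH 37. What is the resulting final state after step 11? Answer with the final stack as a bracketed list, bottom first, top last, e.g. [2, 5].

[-15, 50, 37]

(re-executing from step 11 with the substitution; state before step 11: [-15, 50])
11 | PUSH 37 | [-15, 50, 37]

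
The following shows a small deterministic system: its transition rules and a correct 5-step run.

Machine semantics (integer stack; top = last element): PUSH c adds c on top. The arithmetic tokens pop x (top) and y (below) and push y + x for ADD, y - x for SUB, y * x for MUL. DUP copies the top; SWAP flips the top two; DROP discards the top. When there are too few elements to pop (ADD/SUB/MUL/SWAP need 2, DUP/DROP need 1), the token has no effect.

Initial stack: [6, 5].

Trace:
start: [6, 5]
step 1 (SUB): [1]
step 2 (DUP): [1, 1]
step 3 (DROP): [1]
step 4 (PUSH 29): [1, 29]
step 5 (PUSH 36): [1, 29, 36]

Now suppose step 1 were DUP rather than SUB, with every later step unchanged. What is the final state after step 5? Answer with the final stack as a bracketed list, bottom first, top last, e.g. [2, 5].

(re-executing from step 1 with the substitution; state before step 1: [6, 5])
step 1 (DUP): [6, 5, 5]
step 2 (DUP): [6, 5, 5, 5]
step 3 (DROP): [6, 5, 5]
step 4 (PUSH 29): [6, 5, 5, 29]
step 5 (PUSH 36): [6, 5, 5, 29, 36]

[6, 5, 5, 29, 36]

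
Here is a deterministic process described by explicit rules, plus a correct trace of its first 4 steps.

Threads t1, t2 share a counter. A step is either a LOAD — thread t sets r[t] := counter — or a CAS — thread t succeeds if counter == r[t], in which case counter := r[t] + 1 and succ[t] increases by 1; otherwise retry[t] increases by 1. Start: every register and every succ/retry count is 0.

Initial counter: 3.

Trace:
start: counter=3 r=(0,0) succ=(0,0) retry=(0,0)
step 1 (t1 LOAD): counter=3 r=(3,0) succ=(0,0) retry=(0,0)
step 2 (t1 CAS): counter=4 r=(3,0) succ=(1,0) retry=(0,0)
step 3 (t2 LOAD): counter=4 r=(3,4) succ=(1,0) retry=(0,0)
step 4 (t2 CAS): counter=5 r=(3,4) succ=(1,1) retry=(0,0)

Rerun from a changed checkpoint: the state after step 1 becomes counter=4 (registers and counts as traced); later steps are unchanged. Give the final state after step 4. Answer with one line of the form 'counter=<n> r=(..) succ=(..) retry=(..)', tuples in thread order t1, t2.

state after step 1 := counter=4 r=(3,0) succ=(0,0) retry=(0,0)
step 2 (t1 CAS): counter=4 r=(3,0) succ=(0,0) retry=(1,0)
step 3 (t2 LOAD): counter=4 r=(3,4) succ=(0,0) retry=(1,0)
step 4 (t2 CAS): counter=5 r=(3,4) succ=(0,1) retry=(1,0)

counter=5 r=(3,4) succ=(0,1) retry=(1,0)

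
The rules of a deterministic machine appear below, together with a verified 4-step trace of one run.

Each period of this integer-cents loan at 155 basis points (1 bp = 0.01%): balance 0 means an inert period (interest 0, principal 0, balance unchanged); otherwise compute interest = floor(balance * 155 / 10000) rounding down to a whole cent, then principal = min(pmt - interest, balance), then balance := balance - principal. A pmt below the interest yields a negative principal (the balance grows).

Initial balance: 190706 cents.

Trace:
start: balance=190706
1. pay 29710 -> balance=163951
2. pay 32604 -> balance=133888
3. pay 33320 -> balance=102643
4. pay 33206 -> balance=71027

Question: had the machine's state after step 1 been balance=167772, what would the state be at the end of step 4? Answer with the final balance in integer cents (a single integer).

75029

state after step 1 := balance=167772
2. pay 32604 -> balance=137768
3. pay 33320 -> balance=106583
4. pay 33206 -> balance=75029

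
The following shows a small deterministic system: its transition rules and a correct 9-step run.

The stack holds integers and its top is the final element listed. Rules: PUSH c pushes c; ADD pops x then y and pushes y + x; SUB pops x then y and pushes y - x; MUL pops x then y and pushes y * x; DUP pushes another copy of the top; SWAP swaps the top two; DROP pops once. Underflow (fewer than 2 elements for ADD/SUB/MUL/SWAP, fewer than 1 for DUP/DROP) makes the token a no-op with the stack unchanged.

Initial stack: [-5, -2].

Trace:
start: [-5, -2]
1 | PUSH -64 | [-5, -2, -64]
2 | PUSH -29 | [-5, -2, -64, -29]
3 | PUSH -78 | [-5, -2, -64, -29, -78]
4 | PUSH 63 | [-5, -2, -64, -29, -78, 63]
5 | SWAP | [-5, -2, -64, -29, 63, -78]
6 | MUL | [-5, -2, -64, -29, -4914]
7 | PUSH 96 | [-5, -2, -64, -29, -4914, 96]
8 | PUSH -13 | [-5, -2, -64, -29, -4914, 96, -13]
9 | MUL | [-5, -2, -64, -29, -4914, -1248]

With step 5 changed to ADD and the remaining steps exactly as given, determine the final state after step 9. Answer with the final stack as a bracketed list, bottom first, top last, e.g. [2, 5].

[-5, -2, -64, 435, -1248]

(re-executing from step 5 with the substitution; state before step 5: [-5, -2, -64, -29, -78, 63])
5 | ADD | [-5, -2, -64, -29, -15]
6 | MUL | [-5, -2, -64, 435]
7 | PUSH 96 | [-5, -2, -64, 435, 96]
8 | PUSH -13 | [-5, -2, -64, 435, 96, -13]
9 | MUL | [-5, -2, -64, 435, -1248]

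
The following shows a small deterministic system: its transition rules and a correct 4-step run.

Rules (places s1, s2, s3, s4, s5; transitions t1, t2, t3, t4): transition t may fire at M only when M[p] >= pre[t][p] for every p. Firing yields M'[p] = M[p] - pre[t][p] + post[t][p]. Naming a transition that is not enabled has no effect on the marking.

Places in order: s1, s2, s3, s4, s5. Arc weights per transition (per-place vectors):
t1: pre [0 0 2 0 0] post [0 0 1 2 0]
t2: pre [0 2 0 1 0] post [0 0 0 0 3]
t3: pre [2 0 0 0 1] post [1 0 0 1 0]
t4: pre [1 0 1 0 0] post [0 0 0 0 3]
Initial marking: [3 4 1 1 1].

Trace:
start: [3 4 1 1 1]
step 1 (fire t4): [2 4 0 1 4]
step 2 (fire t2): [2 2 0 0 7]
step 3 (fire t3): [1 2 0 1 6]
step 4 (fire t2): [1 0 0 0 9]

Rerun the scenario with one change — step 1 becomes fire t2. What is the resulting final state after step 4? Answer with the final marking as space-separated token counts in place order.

2 0 1 0 6

(re-executing from step 1 with the substitution; state before step 1: [3 4 1 1 1])
step 1 (fire t2): [3 2 1 0 4]
step 2 (fire t2): [3 2 1 0 4]
step 3 (fire t3): [2 2 1 1 3]
step 4 (fire t2): [2 0 1 0 6]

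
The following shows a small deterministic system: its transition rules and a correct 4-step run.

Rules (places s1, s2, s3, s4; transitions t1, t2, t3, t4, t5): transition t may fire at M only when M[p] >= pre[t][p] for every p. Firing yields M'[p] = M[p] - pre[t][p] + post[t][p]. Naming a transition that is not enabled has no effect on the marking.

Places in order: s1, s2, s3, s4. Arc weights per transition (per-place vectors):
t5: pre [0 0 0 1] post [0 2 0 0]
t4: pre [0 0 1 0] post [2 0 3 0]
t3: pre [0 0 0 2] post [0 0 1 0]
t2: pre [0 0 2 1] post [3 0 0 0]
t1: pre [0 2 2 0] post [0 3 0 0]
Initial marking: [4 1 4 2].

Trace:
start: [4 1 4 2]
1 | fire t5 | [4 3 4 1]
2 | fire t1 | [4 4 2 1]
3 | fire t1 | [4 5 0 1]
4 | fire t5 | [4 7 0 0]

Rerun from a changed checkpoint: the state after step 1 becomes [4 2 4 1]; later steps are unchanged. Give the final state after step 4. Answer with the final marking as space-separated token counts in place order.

4 6 0 0

state after step 1 := [4 2 4 1]
2 | fire t1 | [4 3 2 1]
3 | fire t1 | [4 4 0 1]
4 | fire t5 | [4 6 0 0]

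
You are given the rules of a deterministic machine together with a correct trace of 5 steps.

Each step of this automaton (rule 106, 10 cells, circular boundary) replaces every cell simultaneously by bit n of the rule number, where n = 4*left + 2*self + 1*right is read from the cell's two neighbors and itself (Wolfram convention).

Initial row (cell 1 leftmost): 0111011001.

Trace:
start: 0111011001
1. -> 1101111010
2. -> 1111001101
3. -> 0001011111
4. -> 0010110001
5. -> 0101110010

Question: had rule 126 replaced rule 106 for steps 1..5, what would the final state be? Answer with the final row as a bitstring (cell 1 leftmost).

(re-executing steps 1..5 under rule 126; state before step 1: 0111011001)
1. -> 1101111111
2. -> 0111000000
3. -> 1101100000
4. -> 1111110001
5. -> 0000011011

0000011011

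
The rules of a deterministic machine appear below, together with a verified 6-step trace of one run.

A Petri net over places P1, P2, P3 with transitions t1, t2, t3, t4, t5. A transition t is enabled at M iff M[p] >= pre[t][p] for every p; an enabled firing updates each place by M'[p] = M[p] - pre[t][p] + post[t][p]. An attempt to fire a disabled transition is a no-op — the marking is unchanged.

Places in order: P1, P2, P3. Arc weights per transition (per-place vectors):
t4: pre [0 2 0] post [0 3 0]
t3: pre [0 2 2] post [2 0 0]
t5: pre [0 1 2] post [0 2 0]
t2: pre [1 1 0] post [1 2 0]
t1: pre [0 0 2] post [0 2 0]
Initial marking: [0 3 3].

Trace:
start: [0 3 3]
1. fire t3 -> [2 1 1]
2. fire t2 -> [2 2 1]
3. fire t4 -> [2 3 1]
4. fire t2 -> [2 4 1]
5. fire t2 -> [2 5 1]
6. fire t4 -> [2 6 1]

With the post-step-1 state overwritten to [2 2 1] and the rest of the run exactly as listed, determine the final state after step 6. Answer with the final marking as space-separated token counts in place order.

state after step 1 := [2 2 1]
2. fire t2 -> [2 3 1]
3. fire t4 -> [2 4 1]
4. fire t2 -> [2 5 1]
5. fire t2 -> [2 6 1]
6. fire t4 -> [2 7 1]

2 7 1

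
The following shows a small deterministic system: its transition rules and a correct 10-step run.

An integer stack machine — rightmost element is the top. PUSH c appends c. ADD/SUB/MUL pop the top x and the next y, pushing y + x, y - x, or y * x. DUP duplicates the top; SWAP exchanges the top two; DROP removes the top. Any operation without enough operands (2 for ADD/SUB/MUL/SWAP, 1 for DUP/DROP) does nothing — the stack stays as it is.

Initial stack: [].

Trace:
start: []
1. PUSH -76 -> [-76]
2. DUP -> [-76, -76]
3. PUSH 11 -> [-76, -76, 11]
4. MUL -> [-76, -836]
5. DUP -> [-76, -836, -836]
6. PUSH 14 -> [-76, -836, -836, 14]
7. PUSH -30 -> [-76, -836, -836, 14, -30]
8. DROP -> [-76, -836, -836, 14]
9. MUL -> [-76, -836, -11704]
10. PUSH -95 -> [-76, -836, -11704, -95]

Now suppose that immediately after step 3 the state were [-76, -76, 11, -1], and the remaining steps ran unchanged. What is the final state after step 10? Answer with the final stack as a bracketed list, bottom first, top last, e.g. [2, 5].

[-76, -76, -11, -154, -95]

state after step 3 := [-76, -76, 11, -1]
4. MUL -> [-76, -76, -11]
5. DUP -> [-76, -76, -11, -11]
6. PUSH 14 -> [-76, -76, -11, -11, 14]
7. PUSH -30 -> [-76, -76, -11, -11, 14, -30]
8. DROP -> [-76, -76, -11, -11, 14]
9. MUL -> [-76, -76, -11, -154]
10. PUSH -95 -> [-76, -76, -11, -154, -95]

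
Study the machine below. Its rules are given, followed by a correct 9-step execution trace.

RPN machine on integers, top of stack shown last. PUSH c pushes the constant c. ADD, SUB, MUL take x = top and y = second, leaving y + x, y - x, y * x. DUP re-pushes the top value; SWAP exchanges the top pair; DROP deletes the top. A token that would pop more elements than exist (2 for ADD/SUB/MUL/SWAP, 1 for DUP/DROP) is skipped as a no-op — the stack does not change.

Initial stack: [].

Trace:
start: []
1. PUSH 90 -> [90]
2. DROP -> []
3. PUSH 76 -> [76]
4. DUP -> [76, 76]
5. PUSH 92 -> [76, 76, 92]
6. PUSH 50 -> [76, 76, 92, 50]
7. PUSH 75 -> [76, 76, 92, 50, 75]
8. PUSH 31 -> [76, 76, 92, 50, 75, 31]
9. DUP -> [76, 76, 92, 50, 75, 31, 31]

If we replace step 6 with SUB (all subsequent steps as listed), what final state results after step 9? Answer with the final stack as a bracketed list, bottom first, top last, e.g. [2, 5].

(re-executing from step 6 with the substitution; state before step 6: [76, 76, 92])
6. SUB -> [76, -16]
7. PUSH 75 -> [76, -16, 75]
8. PUSH 31 -> [76, -16, 75, 31]
9. DUP -> [76, -16, 75, 31, 31]

[76, -16, 75, 31, 31]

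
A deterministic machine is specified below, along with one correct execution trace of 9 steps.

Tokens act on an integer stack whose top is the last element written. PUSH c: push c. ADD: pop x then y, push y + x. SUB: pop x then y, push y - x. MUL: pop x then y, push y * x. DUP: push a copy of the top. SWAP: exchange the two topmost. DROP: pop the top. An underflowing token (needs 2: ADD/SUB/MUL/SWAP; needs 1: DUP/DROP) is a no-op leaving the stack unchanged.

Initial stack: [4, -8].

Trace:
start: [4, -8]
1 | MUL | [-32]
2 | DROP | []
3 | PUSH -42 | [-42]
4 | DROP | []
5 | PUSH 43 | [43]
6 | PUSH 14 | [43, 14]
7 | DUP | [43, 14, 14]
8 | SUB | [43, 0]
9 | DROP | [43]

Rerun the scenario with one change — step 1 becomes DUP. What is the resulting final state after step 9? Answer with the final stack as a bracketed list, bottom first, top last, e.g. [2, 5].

[4, -8, 43]

(re-executing from step 1 with the substitution; state before step 1: [4, -8])
1 | DUP | [4, -8, -8]
2 | DROP | [4, -8]
3 | PUSH -42 | [4, -8, -42]
4 | DROP | [4, -8]
5 | PUSH 43 | [4, -8, 43]
6 | PUSH 14 | [4, -8, 43, 14]
7 | DUP | [4, -8, 43, 14, 14]
8 | SUB | [4, -8, 43, 0]
9 | DROP | [4, -8, 43]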